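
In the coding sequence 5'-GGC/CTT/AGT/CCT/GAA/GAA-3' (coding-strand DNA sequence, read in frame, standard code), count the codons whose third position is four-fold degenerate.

3

Codon 1 GGC (Gly): third position 4-fold.
Codon 2 CTT (Leu): third position 4-fold.
Codon 3 AGT (Ser): third position 2-fold.
Codon 4 CCT (Pro): third position 4-fold.
Codon 5 GAA (Glu): third position 2-fold.
Codon 6 GAA (Glu): third position 2-fold.
Four-fold degenerate third positions: 3.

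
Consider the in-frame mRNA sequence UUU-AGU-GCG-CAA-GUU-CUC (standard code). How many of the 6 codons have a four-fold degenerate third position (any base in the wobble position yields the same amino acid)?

Codon 1 UUU (Phe): third position 2-fold.
Codon 2 AGU (Ser): third position 2-fold.
Codon 3 GCG (Ala): third position 4-fold.
Codon 4 CAA (Gln): third position 2-fold.
Codon 5 GUU (Val): third position 4-fold.
Codon 6 CUC (Leu): third position 4-fold.
Four-fold degenerate third positions: 3.

3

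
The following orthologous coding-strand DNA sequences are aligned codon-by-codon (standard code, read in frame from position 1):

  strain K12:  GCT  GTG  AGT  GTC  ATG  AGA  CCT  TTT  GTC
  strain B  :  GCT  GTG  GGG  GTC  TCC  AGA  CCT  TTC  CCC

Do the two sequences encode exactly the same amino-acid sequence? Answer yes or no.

Codon 1: GCT Ala / GCT Ala — identical.
Codon 2: GTG Val / GTG Val — identical.
Codon 3: AGT Ser / GGG Gly — nonsynonymous.
Codon 4: GTC Val / GTC Val — identical.
Codon 5: ATG Met / TCC Ser — nonsynonymous.
Codon 6: AGA Arg / AGA Arg — identical.
Codon 7: CCT Pro / CCT Pro — identical.
Codon 8: TTT Phe / TTC Phe — synonymous.
Codon 9: GTC Val / CCC Pro — nonsynonymous.
Nonsynonymous differences: 3 → different protein.

no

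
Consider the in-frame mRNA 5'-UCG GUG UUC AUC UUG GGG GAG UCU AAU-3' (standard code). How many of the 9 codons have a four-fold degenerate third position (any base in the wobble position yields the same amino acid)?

4

Codon 1 UCG (Ser): third position 4-fold.
Codon 2 GUG (Val): third position 4-fold.
Codon 3 UUC (Phe): third position 2-fold.
Codon 4 AUC (Ile): third position 3-fold.
Codon 5 UUG (Leu): third position 2-fold.
Codon 6 GGG (Gly): third position 4-fold.
Codon 7 GAG (Glu): third position 2-fold.
Codon 8 UCU (Ser): third position 4-fold.
Codon 9 AAU (Asn): third position 2-fold.
Four-fold degenerate third positions: 4.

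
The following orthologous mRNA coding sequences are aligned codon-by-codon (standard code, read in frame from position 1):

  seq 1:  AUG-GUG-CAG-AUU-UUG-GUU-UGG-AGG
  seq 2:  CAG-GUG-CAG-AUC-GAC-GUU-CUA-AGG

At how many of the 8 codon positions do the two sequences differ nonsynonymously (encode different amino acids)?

3

Codon 1: AUG Met / CAG Gln — nonsynonymous.
Codon 2: GUG Val / GUG Val — identical.
Codon 3: CAG Gln / CAG Gln — identical.
Codon 4: AUU Ile / AUC Ile — synonymous.
Codon 5: UUG Leu / GAC Asp — nonsynonymous.
Codon 6: GUU Val / GUU Val — identical.
Codon 7: UGG Trp / CUA Leu — nonsynonymous.
Codon 8: AGG Arg / AGG Arg — identical.
Nonsynonymous differences: 3.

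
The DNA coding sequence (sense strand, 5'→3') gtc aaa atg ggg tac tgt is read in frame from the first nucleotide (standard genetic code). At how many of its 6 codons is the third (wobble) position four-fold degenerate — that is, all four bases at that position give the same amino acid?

2

Codon 1 GTC (Val): third position 4-fold.
Codon 2 AAA (Lys): third position 2-fold.
Codon 3 ATG (Met): third position 1-fold.
Codon 4 GGG (Gly): third position 4-fold.
Codon 5 TAC (Tyr): third position 2-fold.
Codon 6 TGT (Cys): third position 2-fold.
Four-fold degenerate third positions: 2.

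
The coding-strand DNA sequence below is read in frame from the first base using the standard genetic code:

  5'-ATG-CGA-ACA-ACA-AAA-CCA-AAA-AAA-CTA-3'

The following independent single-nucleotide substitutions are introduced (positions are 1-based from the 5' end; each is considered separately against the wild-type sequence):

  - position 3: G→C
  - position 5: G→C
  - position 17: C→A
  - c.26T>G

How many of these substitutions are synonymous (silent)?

0

Codon 1: ATG (Met) → ATC (Ile) — missense.
Codon 2: CGA (Arg) → CCA (Pro) — missense.
Codon 6: CCA (Pro) → CAA (Gln) — missense.
Codon 9: CTA (Leu) → CGA (Arg) — missense.
Synonymous: 0 of 4.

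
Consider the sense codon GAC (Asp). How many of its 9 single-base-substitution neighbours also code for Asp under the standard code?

1

Position 1: none → 0 synonymous.
Position 2: none → 0 synonymous.
Position 3: GAU → 1 synonymous.
Total: 0 + 0 + 1 = 1.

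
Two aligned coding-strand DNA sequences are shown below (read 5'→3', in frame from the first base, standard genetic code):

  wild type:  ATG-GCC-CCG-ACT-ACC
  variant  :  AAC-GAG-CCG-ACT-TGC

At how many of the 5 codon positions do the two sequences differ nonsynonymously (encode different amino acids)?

Codon 1: ATG Met / AAC Asn — nonsynonymous.
Codon 2: GCC Ala / GAG Glu — nonsynonymous.
Codon 3: CCG Pro / CCG Pro — identical.
Codon 4: ACT Thr / ACT Thr — identical.
Codon 5: ACC Thr / TGC Cys — nonsynonymous.
Nonsynonymous differences: 3.

3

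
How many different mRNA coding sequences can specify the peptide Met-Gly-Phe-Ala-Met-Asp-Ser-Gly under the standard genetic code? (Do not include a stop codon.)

Met: 1 codon.
Gly: 4 codons.
Phe: 2 codons.
Ala: 4 codons.
Met: 1 codon.
Asp: 2 codons.
Ser: 6 codons.
Gly: 4 codons.
1 × 4 × 2 × 4 × 1 × 2 × 6 × 4 = 1536.

1536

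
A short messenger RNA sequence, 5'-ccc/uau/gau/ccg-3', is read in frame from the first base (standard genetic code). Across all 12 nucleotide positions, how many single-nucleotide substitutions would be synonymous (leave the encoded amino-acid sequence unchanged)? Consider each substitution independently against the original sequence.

Codon 1 (CCC, Pro): 3 synonymous substitutions.
Codon 2 (UAU, Tyr): 1 synonymous substitution.
Codon 3 (GAU, Asp): 1 synonymous substitution.
Codon 4 (CCG, Pro): 3 synonymous substitutions.
Total: 3 + 1 + 1 + 3 = 8.

8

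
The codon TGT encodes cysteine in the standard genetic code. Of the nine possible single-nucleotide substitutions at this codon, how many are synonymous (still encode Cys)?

1

Position 1: none → 0 synonymous.
Position 2: none → 0 synonymous.
Position 3: TGC → 1 synonymous.
Total: 0 + 0 + 1 = 1.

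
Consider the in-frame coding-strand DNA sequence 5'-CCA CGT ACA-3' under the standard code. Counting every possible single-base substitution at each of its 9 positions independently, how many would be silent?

Codon 1 (CCA, Pro): 3 synonymous substitutions.
Codon 2 (CGT, Arg): 3 synonymous substitutions.
Codon 3 (ACA, Thr): 3 synonymous substitutions.
Total: 3 + 3 + 3 = 9.

9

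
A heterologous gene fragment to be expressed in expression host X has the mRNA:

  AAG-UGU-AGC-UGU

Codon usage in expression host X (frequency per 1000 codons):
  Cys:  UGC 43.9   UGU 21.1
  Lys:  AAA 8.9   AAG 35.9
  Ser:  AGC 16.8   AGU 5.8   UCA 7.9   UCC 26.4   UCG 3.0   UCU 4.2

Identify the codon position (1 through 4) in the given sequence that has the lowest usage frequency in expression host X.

3

Codon 1 AAG (Lys): 35.9 per 1000.
Codon 2 UGU (Cys): 21.1 per 1000.
Codon 3 AGC (Ser): 16.8 per 1000.
Codon 4 UGU (Cys): 21.1 per 1000.
Lowest frequency is 16.8 at codon 3.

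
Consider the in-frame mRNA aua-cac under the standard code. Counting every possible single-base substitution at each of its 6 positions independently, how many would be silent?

3

Codon 1 (AUA, Ile): 2 synonymous substitutions.
Codon 2 (CAC, His): 1 synonymous substitution.
Total: 2 + 1 = 3.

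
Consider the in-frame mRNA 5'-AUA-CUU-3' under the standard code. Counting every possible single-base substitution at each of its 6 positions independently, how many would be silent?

5

Codon 1 (AUA, Ile): 2 synonymous substitutions.
Codon 2 (CUU, Leu): 3 synonymous substitutions.
Total: 2 + 3 = 5.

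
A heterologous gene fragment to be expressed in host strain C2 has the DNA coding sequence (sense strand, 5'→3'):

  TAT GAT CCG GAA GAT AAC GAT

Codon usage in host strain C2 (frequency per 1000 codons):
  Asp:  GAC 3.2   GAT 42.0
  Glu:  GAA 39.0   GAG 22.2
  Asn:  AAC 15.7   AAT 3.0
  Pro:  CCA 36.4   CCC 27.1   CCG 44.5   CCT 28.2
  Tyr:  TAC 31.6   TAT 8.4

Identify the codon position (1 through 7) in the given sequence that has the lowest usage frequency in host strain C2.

1

Codon 1 TAT (Tyr): 8.4 per 1000.
Codon 2 GAT (Asp): 42.0 per 1000.
Codon 3 CCG (Pro): 44.5 per 1000.
Codon 4 GAA (Glu): 39.0 per 1000.
Codon 5 GAT (Asp): 42.0 per 1000.
Codon 6 AAC (Asn): 15.7 per 1000.
Codon 7 GAT (Asp): 42.0 per 1000.
Lowest frequency is 8.4 at codon 1.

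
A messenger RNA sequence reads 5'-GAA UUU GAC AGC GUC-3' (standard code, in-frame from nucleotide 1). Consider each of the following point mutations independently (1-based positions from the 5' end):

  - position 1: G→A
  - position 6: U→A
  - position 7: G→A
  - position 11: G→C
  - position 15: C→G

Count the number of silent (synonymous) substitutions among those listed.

Codon 1: GAA (Glu) → AAA (Lys) — missense.
Codon 2: UUU (Phe) → UUA (Leu) — missense.
Codon 3: GAC (Asp) → AAC (Asn) — missense.
Codon 4: AGC (Ser) → ACC (Thr) — missense.
Codon 5: GUC (Val) → GUG (Val) — synonymous.
Synonymous: 1 of 5.

1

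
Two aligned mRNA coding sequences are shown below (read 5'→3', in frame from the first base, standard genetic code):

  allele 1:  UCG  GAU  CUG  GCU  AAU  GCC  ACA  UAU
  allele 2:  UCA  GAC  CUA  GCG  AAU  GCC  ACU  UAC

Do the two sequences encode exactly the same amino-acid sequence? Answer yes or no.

yes

Codon 1: UCG Ser / UCA Ser — synonymous.
Codon 2: GAU Asp / GAC Asp — synonymous.
Codon 3: CUG Leu / CUA Leu — synonymous.
Codon 4: GCU Ala / GCG Ala — synonymous.
Codon 5: AAU Asn / AAU Asn — identical.
Codon 6: GCC Ala / GCC Ala — identical.
Codon 7: ACA Thr / ACU Thr — synonymous.
Codon 8: UAU Tyr / UAC Tyr — synonymous.
Nonsynonymous differences: 0 → same protein.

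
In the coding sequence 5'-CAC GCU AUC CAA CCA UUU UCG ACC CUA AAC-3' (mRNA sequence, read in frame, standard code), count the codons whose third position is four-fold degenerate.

5

Codon 1 CAC (His): third position 2-fold.
Codon 2 GCU (Ala): third position 4-fold.
Codon 3 AUC (Ile): third position 3-fold.
Codon 4 CAA (Gln): third position 2-fold.
Codon 5 CCA (Pro): third position 4-fold.
Codon 6 UUU (Phe): third position 2-fold.
Codon 7 UCG (Ser): third position 4-fold.
Codon 8 ACC (Thr): third position 4-fold.
Codon 9 CUA (Leu): third position 4-fold.
Codon 10 AAC (Asn): third position 2-fold.
Four-fold degenerate third positions: 5.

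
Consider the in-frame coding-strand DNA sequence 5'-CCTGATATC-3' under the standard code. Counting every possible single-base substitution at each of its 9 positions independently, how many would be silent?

Codon 1 (CCT, Pro): 3 synonymous substitutions.
Codon 2 (GAT, Asp): 1 synonymous substitution.
Codon 3 (ATC, Ile): 2 synonymous substitutions.
Total: 3 + 1 + 2 = 6.

6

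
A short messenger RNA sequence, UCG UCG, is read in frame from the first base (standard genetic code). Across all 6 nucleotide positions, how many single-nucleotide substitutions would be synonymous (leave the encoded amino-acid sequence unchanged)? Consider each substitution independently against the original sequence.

6

Codon 1 (UCG, Ser): 3 synonymous substitutions.
Codon 2 (UCG, Ser): 3 synonymous substitutions.
Total: 3 + 3 = 6.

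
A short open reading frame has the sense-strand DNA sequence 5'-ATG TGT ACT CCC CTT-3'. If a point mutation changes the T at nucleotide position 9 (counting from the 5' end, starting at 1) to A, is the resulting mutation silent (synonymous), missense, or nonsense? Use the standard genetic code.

Position 9 falls in codon 3: ACT → Thr.
After the substitution the codon is ACA → Thr.
Both encode Thr, so the change is synonymous.

silent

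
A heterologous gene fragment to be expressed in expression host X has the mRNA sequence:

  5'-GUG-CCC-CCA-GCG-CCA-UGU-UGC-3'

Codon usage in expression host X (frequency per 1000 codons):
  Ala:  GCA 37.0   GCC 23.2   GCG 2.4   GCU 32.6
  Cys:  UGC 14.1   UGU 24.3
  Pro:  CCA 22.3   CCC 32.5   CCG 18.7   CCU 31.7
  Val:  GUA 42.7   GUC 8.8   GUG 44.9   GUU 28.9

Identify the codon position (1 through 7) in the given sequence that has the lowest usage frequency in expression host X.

Codon 1 GUG (Val): 44.9 per 1000.
Codon 2 CCC (Pro): 32.5 per 1000.
Codon 3 CCA (Pro): 22.3 per 1000.
Codon 4 GCG (Ala): 2.4 per 1000.
Codon 5 CCA (Pro): 22.3 per 1000.
Codon 6 UGU (Cys): 24.3 per 1000.
Codon 7 UGC (Cys): 14.1 per 1000.
Lowest frequency is 2.4 at codon 4.

4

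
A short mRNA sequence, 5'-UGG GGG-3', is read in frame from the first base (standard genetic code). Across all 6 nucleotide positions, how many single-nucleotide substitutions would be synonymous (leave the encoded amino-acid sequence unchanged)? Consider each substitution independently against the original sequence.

3

Codon 1 (UGG, Trp): 0 synonymous substitutions.
Codon 2 (GGG, Gly): 3 synonymous substitutions.
Total: 0 + 3 = 3.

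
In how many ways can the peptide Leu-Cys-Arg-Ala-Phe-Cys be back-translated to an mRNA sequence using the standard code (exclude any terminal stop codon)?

1152

Leu: 6 codons.
Cys: 2 codons.
Arg: 6 codons.
Ala: 4 codons.
Phe: 2 codons.
Cys: 2 codons.
6 × 2 × 6 × 4 × 2 × 2 = 1152.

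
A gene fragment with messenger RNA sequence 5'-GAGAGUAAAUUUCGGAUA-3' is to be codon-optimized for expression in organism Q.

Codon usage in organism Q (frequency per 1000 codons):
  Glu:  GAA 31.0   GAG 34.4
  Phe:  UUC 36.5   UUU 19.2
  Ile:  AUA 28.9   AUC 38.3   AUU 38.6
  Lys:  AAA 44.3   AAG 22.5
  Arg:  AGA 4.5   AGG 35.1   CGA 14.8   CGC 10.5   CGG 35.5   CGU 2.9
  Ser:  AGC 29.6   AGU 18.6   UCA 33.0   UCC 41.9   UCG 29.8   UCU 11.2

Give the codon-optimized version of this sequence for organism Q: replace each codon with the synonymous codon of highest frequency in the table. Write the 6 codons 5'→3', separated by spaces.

GAG UCC AAA UUC CGG AUU

Codon 1 (Glu): best is GAG at 34.4.
Codon 2 (Ser): best is UCC at 41.9.
Codon 3 (Lys): best is AAA at 44.3.
Codon 4 (Phe): best is UUC at 36.5.
Codon 5 (Arg): best is CGG at 35.5.
Codon 6 (Ile): best is AUU at 38.6.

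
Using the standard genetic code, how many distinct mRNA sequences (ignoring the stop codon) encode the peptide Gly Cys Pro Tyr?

Gly: 4 codons.
Cys: 2 codons.
Pro: 4 codons.
Tyr: 2 codons.
4 × 2 × 4 × 2 = 64.

64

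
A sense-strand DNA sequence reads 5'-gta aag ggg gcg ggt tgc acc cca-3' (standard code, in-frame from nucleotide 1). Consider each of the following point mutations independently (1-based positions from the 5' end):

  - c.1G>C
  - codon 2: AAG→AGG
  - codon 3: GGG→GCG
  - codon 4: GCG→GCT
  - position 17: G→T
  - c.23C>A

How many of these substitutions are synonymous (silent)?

1

Codon 1: GTA (Val) → CTA (Leu) — missense.
Codon 2: AAG (Lys) → AGG (Arg) — missense.
Codon 3: GGG (Gly) → GCG (Ala) — missense.
Codon 4: GCG (Ala) → GCT (Ala) — synonymous.
Codon 6: TGC (Cys) → TTC (Phe) — missense.
Codon 8: CCA (Pro) → CAA (Gln) — missense.
Synonymous: 1 of 6.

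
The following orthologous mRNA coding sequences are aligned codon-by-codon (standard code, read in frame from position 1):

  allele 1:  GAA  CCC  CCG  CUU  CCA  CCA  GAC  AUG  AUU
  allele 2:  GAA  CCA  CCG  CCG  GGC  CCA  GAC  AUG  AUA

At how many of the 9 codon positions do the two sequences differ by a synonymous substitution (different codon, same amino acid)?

2

Codon 1: GAA Glu / GAA Glu — identical.
Codon 2: CCC Pro / CCA Pro — synonymous.
Codon 3: CCG Pro / CCG Pro — identical.
Codon 4: CUU Leu / CCG Pro — nonsynonymous.
Codon 5: CCA Pro / GGC Gly — nonsynonymous.
Codon 6: CCA Pro / CCA Pro — identical.
Codon 7: GAC Asp / GAC Asp — identical.
Codon 8: AUG Met / AUG Met — identical.
Codon 9: AUU Ile / AUA Ile — synonymous.
Synonymous differences: 2.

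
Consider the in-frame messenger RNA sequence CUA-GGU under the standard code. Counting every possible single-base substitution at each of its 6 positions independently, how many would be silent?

7

Codon 1 (CUA, Leu): 4 synonymous substitutions.
Codon 2 (GGU, Gly): 3 synonymous substitutions.
Total: 4 + 3 = 7.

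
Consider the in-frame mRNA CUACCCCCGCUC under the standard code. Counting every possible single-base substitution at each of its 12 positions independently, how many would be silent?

13

Codon 1 (CUA, Leu): 4 synonymous substitutions.
Codon 2 (CCC, Pro): 3 synonymous substitutions.
Codon 3 (CCG, Pro): 3 synonymous substitutions.
Codon 4 (CUC, Leu): 3 synonymous substitutions.
Total: 4 + 3 + 3 + 3 = 13.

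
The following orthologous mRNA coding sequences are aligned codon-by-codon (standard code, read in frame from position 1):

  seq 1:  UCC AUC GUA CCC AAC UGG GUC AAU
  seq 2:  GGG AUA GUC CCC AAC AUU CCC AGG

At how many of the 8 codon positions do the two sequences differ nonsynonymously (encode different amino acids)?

4

Codon 1: UCC Ser / GGG Gly — nonsynonymous.
Codon 2: AUC Ile / AUA Ile — synonymous.
Codon 3: GUA Val / GUC Val — synonymous.
Codon 4: CCC Pro / CCC Pro — identical.
Codon 5: AAC Asn / AAC Asn — identical.
Codon 6: UGG Trp / AUU Ile — nonsynonymous.
Codon 7: GUC Val / CCC Pro — nonsynonymous.
Codon 8: AAU Asn / AGG Arg — nonsynonymous.
Nonsynonymous differences: 4.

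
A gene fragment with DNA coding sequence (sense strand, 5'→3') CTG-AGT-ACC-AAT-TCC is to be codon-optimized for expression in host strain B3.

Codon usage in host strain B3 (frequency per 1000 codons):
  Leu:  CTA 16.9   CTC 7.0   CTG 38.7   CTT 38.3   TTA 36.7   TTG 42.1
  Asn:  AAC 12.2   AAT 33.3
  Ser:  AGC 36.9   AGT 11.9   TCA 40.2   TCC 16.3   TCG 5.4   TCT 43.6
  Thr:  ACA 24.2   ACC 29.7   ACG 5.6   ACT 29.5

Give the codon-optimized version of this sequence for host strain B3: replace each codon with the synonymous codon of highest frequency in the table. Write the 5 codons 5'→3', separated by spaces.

TTG TCT ACC AAT TCT

Codon 1 (Leu): best is TTG at 42.1.
Codon 2 (Ser): best is TCT at 43.6.
Codon 3 (Thr): best is ACC at 29.7.
Codon 4 (Asn): best is AAT at 33.3.
Codon 5 (Ser): best is TCT at 43.6.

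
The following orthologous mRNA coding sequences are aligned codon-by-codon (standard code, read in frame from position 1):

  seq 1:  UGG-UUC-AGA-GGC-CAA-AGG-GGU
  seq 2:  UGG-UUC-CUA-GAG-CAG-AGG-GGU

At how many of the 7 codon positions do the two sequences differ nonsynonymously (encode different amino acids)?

2

Codon 1: UGG Trp / UGG Trp — identical.
Codon 2: UUC Phe / UUC Phe — identical.
Codon 3: AGA Arg / CUA Leu — nonsynonymous.
Codon 4: GGC Gly / GAG Glu — nonsynonymous.
Codon 5: CAA Gln / CAG Gln — synonymous.
Codon 6: AGG Arg / AGG Arg — identical.
Codon 7: GGU Gly / GGU Gly — identical.
Nonsynonymous differences: 2.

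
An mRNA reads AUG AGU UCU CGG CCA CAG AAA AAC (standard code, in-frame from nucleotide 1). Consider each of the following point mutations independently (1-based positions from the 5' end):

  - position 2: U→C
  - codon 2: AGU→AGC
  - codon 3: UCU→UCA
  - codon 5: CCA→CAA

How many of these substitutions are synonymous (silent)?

Codon 1: AUG (Met) → ACG (Thr) — missense.
Codon 2: AGU (Ser) → AGC (Ser) — synonymous.
Codon 3: UCU (Ser) → UCA (Ser) — synonymous.
Codon 5: CCA (Pro) → CAA (Gln) — missense.
Synonymous: 2 of 4.

2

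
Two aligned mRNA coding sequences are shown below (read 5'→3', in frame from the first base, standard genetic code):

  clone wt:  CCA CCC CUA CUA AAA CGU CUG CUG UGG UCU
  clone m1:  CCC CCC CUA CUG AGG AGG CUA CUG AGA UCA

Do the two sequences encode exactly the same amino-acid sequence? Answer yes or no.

no

Codon 1: CCA Pro / CCC Pro — synonymous.
Codon 2: CCC Pro / CCC Pro — identical.
Codon 3: CUA Leu / CUA Leu — identical.
Codon 4: CUA Leu / CUG Leu — synonymous.
Codon 5: AAA Lys / AGG Arg — nonsynonymous.
Codon 6: CGU Arg / AGG Arg — synonymous.
Codon 7: CUG Leu / CUA Leu — synonymous.
Codon 8: CUG Leu / CUG Leu — identical.
Codon 9: UGG Trp / AGA Arg — nonsynonymous.
Codon 10: UCU Ser / UCA Ser — synonymous.
Nonsynonymous differences: 2 → different protein.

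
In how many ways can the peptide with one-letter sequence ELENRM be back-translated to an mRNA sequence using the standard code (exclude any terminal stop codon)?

288

Glu: 2 codons.
Leu: 6 codons.
Glu: 2 codons.
Asn: 2 codons.
Arg: 6 codons.
Met: 1 codon.
2 × 6 × 2 × 2 × 6 × 1 = 288.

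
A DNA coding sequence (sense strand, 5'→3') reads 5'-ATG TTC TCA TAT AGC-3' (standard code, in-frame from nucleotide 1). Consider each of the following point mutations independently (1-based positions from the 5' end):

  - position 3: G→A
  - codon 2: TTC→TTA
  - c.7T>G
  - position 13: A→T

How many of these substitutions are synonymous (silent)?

Codon 1: ATG (Met) → ATA (Ile) — missense.
Codon 2: TTC (Phe) → TTA (Leu) — missense.
Codon 3: TCA (Ser) → GCA (Ala) — missense.
Codon 5: AGC (Ser) → TGC (Cys) — missense.
Synonymous: 0 of 4.

0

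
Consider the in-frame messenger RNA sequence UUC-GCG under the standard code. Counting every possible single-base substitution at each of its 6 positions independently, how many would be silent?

Codon 1 (UUC, Phe): 1 synonymous substitution.
Codon 2 (GCG, Ala): 3 synonymous substitutions.
Total: 1 + 3 = 4.

4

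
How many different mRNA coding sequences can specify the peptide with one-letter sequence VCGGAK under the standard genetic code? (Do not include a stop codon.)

Val: 4 codons.
Cys: 2 codons.
Gly: 4 codons.
Gly: 4 codons.
Ala: 4 codons.
Lys: 2 codons.
4 × 2 × 4 × 4 × 4 × 2 = 1024.

1024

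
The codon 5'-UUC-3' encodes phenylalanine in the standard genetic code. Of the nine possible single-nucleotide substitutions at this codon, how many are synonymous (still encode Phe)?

Position 1: none → 0 synonymous.
Position 2: none → 0 synonymous.
Position 3: UUU → 1 synonymous.
Total: 0 + 0 + 1 = 1.

1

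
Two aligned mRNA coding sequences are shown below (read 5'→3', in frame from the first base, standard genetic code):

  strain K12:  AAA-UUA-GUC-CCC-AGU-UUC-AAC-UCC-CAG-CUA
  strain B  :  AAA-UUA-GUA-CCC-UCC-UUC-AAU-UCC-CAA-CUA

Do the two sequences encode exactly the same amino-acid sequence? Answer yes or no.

Codon 1: AAA Lys / AAA Lys — identical.
Codon 2: UUA Leu / UUA Leu — identical.
Codon 3: GUC Val / GUA Val — synonymous.
Codon 4: CCC Pro / CCC Pro — identical.
Codon 5: AGU Ser / UCC Ser — synonymous.
Codon 6: UUC Phe / UUC Phe — identical.
Codon 7: AAC Asn / AAU Asn — synonymous.
Codon 8: UCC Ser / UCC Ser — identical.
Codon 9: CAG Gln / CAA Gln — synonymous.
Codon 10: CUA Leu / CUA Leu — identical.
Nonsynonymous differences: 0 → same protein.

yes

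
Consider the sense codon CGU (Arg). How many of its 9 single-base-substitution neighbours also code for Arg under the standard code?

3

Position 1: none → 0 synonymous.
Position 2: none → 0 synonymous.
Position 3: CGC, CGA, CGG → 3 synonymous.
Total: 0 + 0 + 3 = 3.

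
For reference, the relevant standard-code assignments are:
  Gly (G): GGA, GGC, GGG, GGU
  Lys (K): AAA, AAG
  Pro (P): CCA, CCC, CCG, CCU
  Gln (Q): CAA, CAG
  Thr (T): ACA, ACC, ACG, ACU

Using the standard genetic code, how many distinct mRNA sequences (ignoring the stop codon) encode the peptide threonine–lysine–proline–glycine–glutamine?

256

Thr: 4 codons.
Lys: 2 codons.
Pro: 4 codons.
Gly: 4 codons.
Gln: 2 codons.
4 × 2 × 4 × 4 × 2 = 256.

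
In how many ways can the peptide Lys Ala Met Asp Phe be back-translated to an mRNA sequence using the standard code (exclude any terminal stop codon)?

32

Lys: 2 codons.
Ala: 4 codons.
Met: 1 codon.
Asp: 2 codons.
Phe: 2 codons.
2 × 4 × 1 × 2 × 2 = 32.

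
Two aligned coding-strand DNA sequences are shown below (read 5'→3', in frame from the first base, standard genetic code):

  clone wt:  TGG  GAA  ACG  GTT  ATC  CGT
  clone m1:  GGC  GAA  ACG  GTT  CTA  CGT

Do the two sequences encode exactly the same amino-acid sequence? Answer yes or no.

Codon 1: TGG Trp / GGC Gly — nonsynonymous.
Codon 2: GAA Glu / GAA Glu — identical.
Codon 3: ACG Thr / ACG Thr — identical.
Codon 4: GTT Val / GTT Val — identical.
Codon 5: ATC Ile / CTA Leu — nonsynonymous.
Codon 6: CGT Arg / CGT Arg — identical.
Nonsynonymous differences: 2 → different protein.

no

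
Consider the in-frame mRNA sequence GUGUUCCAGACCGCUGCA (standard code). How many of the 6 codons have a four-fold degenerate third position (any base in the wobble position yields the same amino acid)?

Codon 1 GUG (Val): third position 4-fold.
Codon 2 UUC (Phe): third position 2-fold.
Codon 3 CAG (Gln): third position 2-fold.
Codon 4 ACC (Thr): third position 4-fold.
Codon 5 GCU (Ala): third position 4-fold.
Codon 6 GCA (Ala): third position 4-fold.
Four-fold degenerate third positions: 4.

4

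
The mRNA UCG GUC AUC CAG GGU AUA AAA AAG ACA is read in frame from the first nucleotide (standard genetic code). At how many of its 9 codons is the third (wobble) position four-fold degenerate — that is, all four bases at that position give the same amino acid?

Codon 1 UCG (Ser): third position 4-fold.
Codon 2 GUC (Val): third position 4-fold.
Codon 3 AUC (Ile): third position 3-fold.
Codon 4 CAG (Gln): third position 2-fold.
Codon 5 GGU (Gly): third position 4-fold.
Codon 6 AUA (Ile): third position 3-fold.
Codon 7 AAA (Lys): third position 2-fold.
Codon 8 AAG (Lys): third position 2-fold.
Codon 9 ACA (Thr): third position 4-fold.
Four-fold degenerate third positions: 4.

4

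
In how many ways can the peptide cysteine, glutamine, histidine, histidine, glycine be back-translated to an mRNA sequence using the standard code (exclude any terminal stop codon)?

64

Cys: 2 codons.
Gln: 2 codons.
His: 2 codons.
His: 2 codons.
Gly: 4 codons.
2 × 2 × 2 × 2 × 4 = 64.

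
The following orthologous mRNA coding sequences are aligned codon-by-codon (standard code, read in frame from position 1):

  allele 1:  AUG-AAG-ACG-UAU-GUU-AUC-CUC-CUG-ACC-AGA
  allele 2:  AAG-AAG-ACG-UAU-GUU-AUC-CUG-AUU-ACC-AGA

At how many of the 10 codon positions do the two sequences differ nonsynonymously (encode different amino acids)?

2

Codon 1: AUG Met / AAG Lys — nonsynonymous.
Codon 2: AAG Lys / AAG Lys — identical.
Codon 3: ACG Thr / ACG Thr — identical.
Codon 4: UAU Tyr / UAU Tyr — identical.
Codon 5: GUU Val / GUU Val — identical.
Codon 6: AUC Ile / AUC Ile — identical.
Codon 7: CUC Leu / CUG Leu — synonymous.
Codon 8: CUG Leu / AUU Ile — nonsynonymous.
Codon 9: ACC Thr / ACC Thr — identical.
Codon 10: AGA Arg / AGA Arg — identical.
Nonsynonymous differences: 2.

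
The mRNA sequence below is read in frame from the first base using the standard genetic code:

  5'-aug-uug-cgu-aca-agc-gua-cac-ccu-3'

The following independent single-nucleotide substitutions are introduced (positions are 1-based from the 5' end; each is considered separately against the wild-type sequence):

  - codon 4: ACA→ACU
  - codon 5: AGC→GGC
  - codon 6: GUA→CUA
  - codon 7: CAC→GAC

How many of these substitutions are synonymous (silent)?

Codon 4: ACA (Thr) → ACU (Thr) — synonymous.
Codon 5: AGC (Ser) → GGC (Gly) — missense.
Codon 6: GUA (Val) → CUA (Leu) — missense.
Codon 7: CAC (His) → GAC (Asp) — missense.
Synonymous: 1 of 4.

1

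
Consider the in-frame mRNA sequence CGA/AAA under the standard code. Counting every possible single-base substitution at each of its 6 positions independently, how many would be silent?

5

Codon 1 (CGA, Arg): 4 synonymous substitutions.
Codon 2 (AAA, Lys): 1 synonymous substitution.
Total: 4 + 1 = 5.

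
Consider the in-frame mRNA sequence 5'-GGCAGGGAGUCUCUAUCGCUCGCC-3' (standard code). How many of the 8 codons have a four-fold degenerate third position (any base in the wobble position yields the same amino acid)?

Codon 1 GGC (Gly): third position 4-fold.
Codon 2 AGG (Arg): third position 2-fold.
Codon 3 GAG (Glu): third position 2-fold.
Codon 4 UCU (Ser): third position 4-fold.
Codon 5 CUA (Leu): third position 4-fold.
Codon 6 UCG (Ser): third position 4-fold.
Codon 7 CUC (Leu): third position 4-fold.
Codon 8 GCC (Ala): third position 4-fold.
Four-fold degenerate third positions: 6.

6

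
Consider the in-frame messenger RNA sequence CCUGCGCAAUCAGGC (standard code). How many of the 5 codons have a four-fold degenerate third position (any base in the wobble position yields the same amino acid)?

Codon 1 CCU (Pro): third position 4-fold.
Codon 2 GCG (Ala): third position 4-fold.
Codon 3 CAA (Gln): third position 2-fold.
Codon 4 UCA (Ser): third position 4-fold.
Codon 5 GGC (Gly): third position 4-fold.
Four-fold degenerate third positions: 4.

4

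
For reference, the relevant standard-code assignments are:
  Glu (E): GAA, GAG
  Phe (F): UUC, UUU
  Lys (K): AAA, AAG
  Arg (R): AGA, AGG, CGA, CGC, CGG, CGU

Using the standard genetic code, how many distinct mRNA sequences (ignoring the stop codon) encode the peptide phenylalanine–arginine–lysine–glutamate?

Phe: 2 codons.
Arg: 6 codons.
Lys: 2 codons.
Glu: 2 codons.
2 × 6 × 2 × 2 = 48.

48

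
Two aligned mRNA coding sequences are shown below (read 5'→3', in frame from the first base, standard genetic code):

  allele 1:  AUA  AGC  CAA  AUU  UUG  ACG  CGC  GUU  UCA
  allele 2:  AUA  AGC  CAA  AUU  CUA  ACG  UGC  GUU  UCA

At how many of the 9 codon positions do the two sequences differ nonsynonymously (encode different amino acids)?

Codon 1: AUA Ile / AUA Ile — identical.
Codon 2: AGC Ser / AGC Ser — identical.
Codon 3: CAA Gln / CAA Gln — identical.
Codon 4: AUU Ile / AUU Ile — identical.
Codon 5: UUG Leu / CUA Leu — synonymous.
Codon 6: ACG Thr / ACG Thr — identical.
Codon 7: CGC Arg / UGC Cys — nonsynonymous.
Codon 8: GUU Val / GUU Val — identical.
Codon 9: UCA Ser / UCA Ser — identical.
Nonsynonymous differences: 1.

1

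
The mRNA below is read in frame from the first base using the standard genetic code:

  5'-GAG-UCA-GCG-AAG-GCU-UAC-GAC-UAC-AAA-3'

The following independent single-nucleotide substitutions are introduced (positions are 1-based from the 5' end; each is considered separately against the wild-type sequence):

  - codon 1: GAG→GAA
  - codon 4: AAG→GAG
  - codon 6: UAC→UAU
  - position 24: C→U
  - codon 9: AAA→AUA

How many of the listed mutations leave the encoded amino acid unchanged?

Codon 1: GAG (Glu) → GAA (Glu) — synonymous.
Codon 4: AAG (Lys) → GAG (Glu) — missense.
Codon 6: UAC (Tyr) → UAU (Tyr) — synonymous.
Codon 8: UAC (Tyr) → UAU (Tyr) — synonymous.
Codon 9: AAA (Lys) → AUA (Ile) — missense.
Synonymous: 3 of 5.

3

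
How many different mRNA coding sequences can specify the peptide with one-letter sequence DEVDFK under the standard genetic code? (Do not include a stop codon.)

128

Asp: 2 codons.
Glu: 2 codons.
Val: 4 codons.
Asp: 2 codons.
Phe: 2 codons.
Lys: 2 codons.
2 × 2 × 4 × 2 × 2 × 2 = 128.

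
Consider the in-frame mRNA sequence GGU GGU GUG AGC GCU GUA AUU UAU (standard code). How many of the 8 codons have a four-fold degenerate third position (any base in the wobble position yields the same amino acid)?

Codon 1 GGU (Gly): third position 4-fold.
Codon 2 GGU (Gly): third position 4-fold.
Codon 3 GUG (Val): third position 4-fold.
Codon 4 AGC (Ser): third position 2-fold.
Codon 5 GCU (Ala): third position 4-fold.
Codon 6 GUA (Val): third position 4-fold.
Codon 7 AUU (Ile): third position 3-fold.
Codon 8 UAU (Tyr): third position 2-fold.
Four-fold degenerate third positions: 5.

5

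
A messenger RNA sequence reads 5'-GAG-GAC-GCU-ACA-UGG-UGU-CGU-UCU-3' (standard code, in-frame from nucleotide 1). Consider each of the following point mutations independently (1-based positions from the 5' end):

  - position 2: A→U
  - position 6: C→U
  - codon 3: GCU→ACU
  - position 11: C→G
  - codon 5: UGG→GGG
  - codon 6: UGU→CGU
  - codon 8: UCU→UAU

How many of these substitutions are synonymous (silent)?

Codon 1: GAG (Glu) → GUG (Val) — missense.
Codon 2: GAC (Asp) → GAU (Asp) — synonymous.
Codon 3: GCU (Ala) → ACU (Thr) — missense.
Codon 4: ACA (Thr) → AGA (Arg) — missense.
Codon 5: UGG (Trp) → GGG (Gly) — missense.
Codon 6: UGU (Cys) → CGU (Arg) — missense.
Codon 8: UCU (Ser) → UAU (Tyr) — missense.
Synonymous: 1 of 7.

1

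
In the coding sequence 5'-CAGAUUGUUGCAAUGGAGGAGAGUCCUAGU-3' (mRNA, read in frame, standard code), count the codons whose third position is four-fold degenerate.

Codon 1 CAG (Gln): third position 2-fold.
Codon 2 AUU (Ile): third position 3-fold.
Codon 3 GUU (Val): third position 4-fold.
Codon 4 GCA (Ala): third position 4-fold.
Codon 5 AUG (Met): third position 1-fold.
Codon 6 GAG (Glu): third position 2-fold.
Codon 7 GAG (Glu): third position 2-fold.
Codon 8 AGU (Ser): third position 2-fold.
Codon 9 CCU (Pro): third position 4-fold.
Codon 10 AGU (Ser): third position 2-fold.
Four-fold degenerate third positions: 3.

3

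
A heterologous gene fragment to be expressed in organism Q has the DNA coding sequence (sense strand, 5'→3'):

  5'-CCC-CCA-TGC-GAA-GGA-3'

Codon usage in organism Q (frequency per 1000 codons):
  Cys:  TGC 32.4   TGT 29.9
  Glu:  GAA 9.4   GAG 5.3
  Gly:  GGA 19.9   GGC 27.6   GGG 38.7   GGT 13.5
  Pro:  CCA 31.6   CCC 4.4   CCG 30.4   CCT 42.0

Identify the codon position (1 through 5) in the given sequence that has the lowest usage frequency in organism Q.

1

Codon 1 CCC (Pro): 4.4 per 1000.
Codon 2 CCA (Pro): 31.6 per 1000.
Codon 3 TGC (Cys): 32.4 per 1000.
Codon 4 GAA (Glu): 9.4 per 1000.
Codon 5 GGA (Gly): 19.9 per 1000.
Lowest frequency is 4.4 at codon 1.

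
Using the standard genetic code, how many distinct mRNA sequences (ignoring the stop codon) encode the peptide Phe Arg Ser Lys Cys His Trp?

576

Phe: 2 codons.
Arg: 6 codons.
Ser: 6 codons.
Lys: 2 codons.
Cys: 2 codons.
His: 2 codons.
Trp: 1 codon.
2 × 6 × 6 × 2 × 2 × 2 × 1 = 576.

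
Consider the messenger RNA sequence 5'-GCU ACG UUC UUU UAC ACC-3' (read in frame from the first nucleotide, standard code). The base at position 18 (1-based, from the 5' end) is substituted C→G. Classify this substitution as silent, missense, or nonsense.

silent

Position 18 falls in codon 6: ACC → Thr.
After the substitution the codon is ACG → Thr.
Both encode Thr, so the change is synonymous.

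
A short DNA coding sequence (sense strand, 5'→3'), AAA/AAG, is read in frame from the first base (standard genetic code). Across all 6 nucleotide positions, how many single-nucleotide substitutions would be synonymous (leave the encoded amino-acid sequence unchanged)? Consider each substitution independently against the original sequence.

2

Codon 1 (AAA, Lys): 1 synonymous substitution.
Codon 2 (AAG, Lys): 1 synonymous substitution.
Total: 1 + 1 = 2.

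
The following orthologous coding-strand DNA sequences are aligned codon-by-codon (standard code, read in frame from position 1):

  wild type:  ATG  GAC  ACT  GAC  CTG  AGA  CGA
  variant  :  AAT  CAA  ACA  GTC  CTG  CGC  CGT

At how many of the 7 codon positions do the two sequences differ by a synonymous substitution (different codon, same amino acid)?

3

Codon 1: ATG Met / AAT Asn — nonsynonymous.
Codon 2: GAC Asp / CAA Gln — nonsynonymous.
Codon 3: ACT Thr / ACA Thr — synonymous.
Codon 4: GAC Asp / GTC Val — nonsynonymous.
Codon 5: CTG Leu / CTG Leu — identical.
Codon 6: AGA Arg / CGC Arg — synonymous.
Codon 7: CGA Arg / CGT Arg — synonymous.
Synonymous differences: 3.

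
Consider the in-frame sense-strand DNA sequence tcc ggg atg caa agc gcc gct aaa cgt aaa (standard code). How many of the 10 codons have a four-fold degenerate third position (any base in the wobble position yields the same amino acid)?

5

Codon 1 TCC (Ser): third position 4-fold.
Codon 2 GGG (Gly): third position 4-fold.
Codon 3 ATG (Met): third position 1-fold.
Codon 4 CAA (Gln): third position 2-fold.
Codon 5 AGC (Ser): third position 2-fold.
Codon 6 GCC (Ala): third position 4-fold.
Codon 7 GCT (Ala): third position 4-fold.
Codon 8 AAA (Lys): third position 2-fold.
Codon 9 CGT (Arg): third position 4-fold.
Codon 10 AAA (Lys): third position 2-fold.
Four-fold degenerate third positions: 5.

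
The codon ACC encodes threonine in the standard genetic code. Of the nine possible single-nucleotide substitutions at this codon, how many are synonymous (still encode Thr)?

3

Position 1: none → 0 synonymous.
Position 2: none → 0 synonymous.
Position 3: ACT, ACA, ACG → 3 synonymous.
Total: 0 + 0 + 3 = 3.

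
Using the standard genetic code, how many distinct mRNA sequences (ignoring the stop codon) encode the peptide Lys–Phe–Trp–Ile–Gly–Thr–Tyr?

384

Lys: 2 codons.
Phe: 2 codons.
Trp: 1 codon.
Ile: 3 codons.
Gly: 4 codons.
Thr: 4 codons.
Tyr: 2 codons.
2 × 2 × 1 × 3 × 4 × 4 × 2 = 384.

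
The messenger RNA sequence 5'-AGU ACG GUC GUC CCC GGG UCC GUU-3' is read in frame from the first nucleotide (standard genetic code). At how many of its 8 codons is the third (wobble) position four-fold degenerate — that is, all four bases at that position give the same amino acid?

Codon 1 AGU (Ser): third position 2-fold.
Codon 2 ACG (Thr): third position 4-fold.
Codon 3 GUC (Val): third position 4-fold.
Codon 4 GUC (Val): third position 4-fold.
Codon 5 CCC (Pro): third position 4-fold.
Codon 6 GGG (Gly): third position 4-fold.
Codon 7 UCC (Ser): third position 4-fold.
Codon 8 GUU (Val): third position 4-fold.
Four-fold degenerate third positions: 7.

7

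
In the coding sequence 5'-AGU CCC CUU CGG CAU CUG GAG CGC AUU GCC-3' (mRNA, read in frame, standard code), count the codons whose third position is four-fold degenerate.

Codon 1 AGU (Ser): third position 2-fold.
Codon 2 CCC (Pro): third position 4-fold.
Codon 3 CUU (Leu): third position 4-fold.
Codon 4 CGG (Arg): third position 4-fold.
Codon 5 CAU (His): third position 2-fold.
Codon 6 CUG (Leu): third position 4-fold.
Codon 7 GAG (Glu): third position 2-fold.
Codon 8 CGC (Arg): third position 4-fold.
Codon 9 AUU (Ile): third position 3-fold.
Codon 10 GCC (Ala): third position 4-fold.
Four-fold degenerate third positions: 6.

6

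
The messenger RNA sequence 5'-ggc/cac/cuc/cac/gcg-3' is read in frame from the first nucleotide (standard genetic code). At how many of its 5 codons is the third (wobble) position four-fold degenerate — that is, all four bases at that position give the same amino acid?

Codon 1 GGC (Gly): third position 4-fold.
Codon 2 CAC (His): third position 2-fold.
Codon 3 CUC (Leu): third position 4-fold.
Codon 4 CAC (His): third position 2-fold.
Codon 5 GCG (Ala): third position 4-fold.
Four-fold degenerate third positions: 3.

3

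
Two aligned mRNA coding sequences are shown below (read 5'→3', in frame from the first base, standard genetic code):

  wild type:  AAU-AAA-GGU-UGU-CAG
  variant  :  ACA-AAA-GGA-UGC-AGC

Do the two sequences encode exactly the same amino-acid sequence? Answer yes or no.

Codon 1: AAU Asn / ACA Thr — nonsynonymous.
Codon 2: AAA Lys / AAA Lys — identical.
Codon 3: GGU Gly / GGA Gly — synonymous.
Codon 4: UGU Cys / UGC Cys — synonymous.
Codon 5: CAG Gln / AGC Ser — nonsynonymous.
Nonsynonymous differences: 2 → different protein.

no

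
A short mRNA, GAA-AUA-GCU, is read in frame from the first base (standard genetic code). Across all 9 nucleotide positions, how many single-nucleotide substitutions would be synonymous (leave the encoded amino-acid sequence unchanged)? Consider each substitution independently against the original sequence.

Codon 1 (GAA, Glu): 1 synonymous substitution.
Codon 2 (AUA, Ile): 2 synonymous substitutions.
Codon 3 (GCU, Ala): 3 synonymous substitutions.
Total: 1 + 2 + 3 = 6.

6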